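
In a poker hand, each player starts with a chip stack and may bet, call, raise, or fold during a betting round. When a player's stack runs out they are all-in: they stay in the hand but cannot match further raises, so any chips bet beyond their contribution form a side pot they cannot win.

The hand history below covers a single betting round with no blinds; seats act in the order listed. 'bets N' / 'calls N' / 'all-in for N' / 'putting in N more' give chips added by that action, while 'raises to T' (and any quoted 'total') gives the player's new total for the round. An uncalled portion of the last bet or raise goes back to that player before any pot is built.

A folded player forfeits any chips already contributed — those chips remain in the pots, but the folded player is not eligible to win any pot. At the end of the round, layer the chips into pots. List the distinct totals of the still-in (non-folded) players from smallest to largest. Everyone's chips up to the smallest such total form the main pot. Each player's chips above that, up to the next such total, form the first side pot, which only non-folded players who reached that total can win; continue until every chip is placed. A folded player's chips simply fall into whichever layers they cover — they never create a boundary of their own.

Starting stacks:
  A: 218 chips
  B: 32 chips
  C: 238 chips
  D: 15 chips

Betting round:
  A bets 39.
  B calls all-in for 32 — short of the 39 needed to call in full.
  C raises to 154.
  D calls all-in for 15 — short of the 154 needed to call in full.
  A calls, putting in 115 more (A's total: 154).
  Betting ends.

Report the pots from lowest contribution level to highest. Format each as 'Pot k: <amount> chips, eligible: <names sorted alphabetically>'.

Pot 1: 60 chips, eligible: A, B, C, D
Pot 2: 51 chips, eligible: A, B, C
Pot 3: 244 chips, eligible: A, C

Derivation:
Contributions: A=154, B=32, C=154, D=15
Pot levels (distinct totals of non-folded players): 15, 32, 154
Layer 1-15: 15 each from A, B, C, D = 15*4 = 60 chips; eligible A, B, C, D
Layer 16-32: 17 each from A, B, C = 17*3 = 51 chips; eligible A, B, C
Layer 33-154: 122 each from A, C = 122*2 = 244 chips; eligible A, C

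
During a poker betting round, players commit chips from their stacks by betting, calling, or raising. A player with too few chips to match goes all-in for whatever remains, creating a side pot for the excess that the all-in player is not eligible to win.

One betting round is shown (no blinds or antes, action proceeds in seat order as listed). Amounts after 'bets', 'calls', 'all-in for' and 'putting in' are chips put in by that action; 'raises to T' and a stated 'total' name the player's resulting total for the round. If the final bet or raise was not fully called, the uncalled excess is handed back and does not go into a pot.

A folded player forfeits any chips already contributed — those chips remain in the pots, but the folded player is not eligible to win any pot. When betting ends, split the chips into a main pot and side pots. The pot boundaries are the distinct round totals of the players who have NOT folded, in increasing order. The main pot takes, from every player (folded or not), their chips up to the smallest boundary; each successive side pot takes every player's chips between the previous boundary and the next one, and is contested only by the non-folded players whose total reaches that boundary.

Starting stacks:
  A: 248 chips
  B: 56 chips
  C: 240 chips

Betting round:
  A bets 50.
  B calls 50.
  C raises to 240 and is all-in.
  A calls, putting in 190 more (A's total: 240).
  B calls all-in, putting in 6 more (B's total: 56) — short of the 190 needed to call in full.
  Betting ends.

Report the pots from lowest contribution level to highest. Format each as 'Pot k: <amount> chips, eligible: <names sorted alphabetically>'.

Pot 1: 168 chips, eligible: A, B, C
Pot 2: 368 chips, eligible: A, C

Derivation:
Contributions: A=240, B=56, C=240
Pot levels (distinct totals of non-folded players): 56, 240
Layer 1-56: 56 each from A, B, C = 56*3 = 168 chips; eligible A, B, C
Layer 57-240: 184 each from A, C = 184*2 = 368 chips; eligible A, C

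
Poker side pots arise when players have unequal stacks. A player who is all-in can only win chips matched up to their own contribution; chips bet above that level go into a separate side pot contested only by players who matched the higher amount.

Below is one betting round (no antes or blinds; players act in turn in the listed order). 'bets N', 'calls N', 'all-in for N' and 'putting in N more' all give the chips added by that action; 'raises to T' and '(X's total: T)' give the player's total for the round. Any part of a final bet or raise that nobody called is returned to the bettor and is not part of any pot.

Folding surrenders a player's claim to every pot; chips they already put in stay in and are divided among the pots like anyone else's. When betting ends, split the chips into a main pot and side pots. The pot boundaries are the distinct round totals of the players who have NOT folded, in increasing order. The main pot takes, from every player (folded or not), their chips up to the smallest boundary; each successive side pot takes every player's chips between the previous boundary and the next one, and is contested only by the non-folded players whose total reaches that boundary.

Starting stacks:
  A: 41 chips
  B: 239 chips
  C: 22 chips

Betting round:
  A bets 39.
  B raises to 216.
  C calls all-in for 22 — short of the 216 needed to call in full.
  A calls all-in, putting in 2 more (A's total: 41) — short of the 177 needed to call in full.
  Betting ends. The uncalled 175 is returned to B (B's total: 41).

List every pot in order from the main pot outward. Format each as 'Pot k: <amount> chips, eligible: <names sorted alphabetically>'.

Contributions (after 175 returned to B): A=41, B=41, C=22
Pot levels (distinct totals of non-folded players): 22, 41
Layer 1-22: 22 each from A, B, C = 22*3 = 66 chips; eligible A, B, C
Layer 23-41: 19 each from A, B = 19*2 = 38 chips; eligible A, B

Pot 1: 66 chips, eligible: A, B, C
Pot 2: 38 chips, eligible: A, B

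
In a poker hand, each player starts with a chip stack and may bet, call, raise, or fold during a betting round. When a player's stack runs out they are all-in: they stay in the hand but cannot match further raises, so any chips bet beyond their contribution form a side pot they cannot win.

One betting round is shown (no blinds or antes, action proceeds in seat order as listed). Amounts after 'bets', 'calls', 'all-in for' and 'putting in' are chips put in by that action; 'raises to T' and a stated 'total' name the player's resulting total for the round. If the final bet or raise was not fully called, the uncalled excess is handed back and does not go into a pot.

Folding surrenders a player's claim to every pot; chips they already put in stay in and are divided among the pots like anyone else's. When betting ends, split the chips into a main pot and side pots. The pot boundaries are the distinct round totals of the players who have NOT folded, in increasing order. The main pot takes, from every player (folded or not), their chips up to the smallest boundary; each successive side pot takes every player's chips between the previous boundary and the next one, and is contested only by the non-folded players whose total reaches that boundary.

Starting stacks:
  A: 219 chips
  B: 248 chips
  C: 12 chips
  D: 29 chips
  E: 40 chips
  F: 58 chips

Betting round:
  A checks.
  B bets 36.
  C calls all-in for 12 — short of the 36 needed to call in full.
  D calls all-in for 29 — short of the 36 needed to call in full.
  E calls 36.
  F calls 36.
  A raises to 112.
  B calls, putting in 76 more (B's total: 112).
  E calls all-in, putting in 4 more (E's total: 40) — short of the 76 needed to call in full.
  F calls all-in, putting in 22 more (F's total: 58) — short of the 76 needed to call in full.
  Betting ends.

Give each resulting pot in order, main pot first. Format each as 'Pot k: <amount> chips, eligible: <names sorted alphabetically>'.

Contributions: A=112, B=112, C=12, D=29, E=40, F=58
Pot levels (distinct totals of non-folded players): 12, 29, 40, 58, 112
Layer 1-12: 12 each from A, B, C, D, E, F = 12*6 = 72 chips; eligible A, B, C, D, E, F
Layer 13-29: 17 each from A, B, D, E, F = 17*5 = 85 chips; eligible A, B, D, E, F
Layer 30-40: 11 each from A, B, E, F = 11*4 = 44 chips; eligible A, B, E, F
Layer 41-58: 18 each from A, B, F = 18*3 = 54 chips; eligible A, B, F
Layer 59-112: 54 each from A, B = 54*2 = 108 chips; eligible A, B

Pot 1: 72 chips, eligible: A, B, C, D, E, F
Pot 2: 85 chips, eligible: A, B, D, E, F
Pot 3: 44 chips, eligible: A, B, E, F
Pot 4: 54 chips, eligible: A, B, F
Pot 5: 108 chips, eligible: A, B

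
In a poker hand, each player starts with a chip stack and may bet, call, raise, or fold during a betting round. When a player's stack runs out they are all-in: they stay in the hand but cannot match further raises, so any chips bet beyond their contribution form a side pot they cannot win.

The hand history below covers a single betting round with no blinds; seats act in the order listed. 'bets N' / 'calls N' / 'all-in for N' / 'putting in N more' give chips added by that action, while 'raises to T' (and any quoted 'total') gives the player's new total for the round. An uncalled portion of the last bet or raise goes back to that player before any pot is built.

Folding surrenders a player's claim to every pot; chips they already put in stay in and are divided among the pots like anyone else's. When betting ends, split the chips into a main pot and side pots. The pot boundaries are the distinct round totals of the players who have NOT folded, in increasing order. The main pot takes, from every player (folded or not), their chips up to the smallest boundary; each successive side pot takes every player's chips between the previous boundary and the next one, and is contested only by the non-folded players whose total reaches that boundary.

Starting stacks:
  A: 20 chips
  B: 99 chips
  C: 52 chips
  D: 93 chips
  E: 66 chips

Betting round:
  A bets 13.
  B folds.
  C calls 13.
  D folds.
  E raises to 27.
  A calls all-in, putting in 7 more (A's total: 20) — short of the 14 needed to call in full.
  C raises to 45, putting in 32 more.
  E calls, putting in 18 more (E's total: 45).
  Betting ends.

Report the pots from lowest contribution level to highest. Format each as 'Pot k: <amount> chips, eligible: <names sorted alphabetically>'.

Contributions: A=20, C=45, E=45
Folded: B, D
Pot levels (distinct totals of non-folded players): 20, 45
Layer 1-20: 20 each from A, C, E = 20*3 = 60 chips; eligible A, C, E
Layer 21-45: 25 each from C, E = 25*2 = 50 chips; eligible C, E

Pot 1: 60 chips, eligible: A, C, E
Pot 2: 50 chips, eligible: C, E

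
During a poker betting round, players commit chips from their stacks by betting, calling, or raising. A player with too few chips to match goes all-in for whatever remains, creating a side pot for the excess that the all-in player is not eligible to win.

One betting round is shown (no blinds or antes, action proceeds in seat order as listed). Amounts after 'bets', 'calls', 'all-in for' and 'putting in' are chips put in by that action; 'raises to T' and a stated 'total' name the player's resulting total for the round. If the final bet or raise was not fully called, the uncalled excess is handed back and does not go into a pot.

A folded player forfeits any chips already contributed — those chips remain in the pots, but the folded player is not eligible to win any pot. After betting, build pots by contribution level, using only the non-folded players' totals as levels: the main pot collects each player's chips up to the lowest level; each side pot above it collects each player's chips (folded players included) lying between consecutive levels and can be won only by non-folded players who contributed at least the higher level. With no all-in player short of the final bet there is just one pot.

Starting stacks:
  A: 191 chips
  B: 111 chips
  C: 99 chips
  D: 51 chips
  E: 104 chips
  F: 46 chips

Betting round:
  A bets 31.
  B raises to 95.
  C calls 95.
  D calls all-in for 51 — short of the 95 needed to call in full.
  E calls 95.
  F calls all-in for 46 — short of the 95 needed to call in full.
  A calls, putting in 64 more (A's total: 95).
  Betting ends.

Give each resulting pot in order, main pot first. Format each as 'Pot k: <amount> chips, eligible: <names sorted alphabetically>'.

Contributions: A=95, B=95, C=95, D=51, E=95, F=46
Pot levels (distinct totals of non-folded players): 46, 51, 95
Layer 1-46: 46 each from A, B, C, D, E, F = 46*6 = 276 chips; eligible A, B, C, D, E, F
Layer 47-51: 5 each from A, B, C, D, E = 5*5 = 25 chips; eligible A, B, C, D, E
Layer 52-95: 44 each from A, B, C, E = 44*4 = 176 chips; eligible A, B, C, E

Pot 1: 276 chips, eligible: A, B, C, D, E, F
Pot 2: 25 chips, eligible: A, B, C, D, E
Pot 3: 176 chips, eligible: A, B, C, E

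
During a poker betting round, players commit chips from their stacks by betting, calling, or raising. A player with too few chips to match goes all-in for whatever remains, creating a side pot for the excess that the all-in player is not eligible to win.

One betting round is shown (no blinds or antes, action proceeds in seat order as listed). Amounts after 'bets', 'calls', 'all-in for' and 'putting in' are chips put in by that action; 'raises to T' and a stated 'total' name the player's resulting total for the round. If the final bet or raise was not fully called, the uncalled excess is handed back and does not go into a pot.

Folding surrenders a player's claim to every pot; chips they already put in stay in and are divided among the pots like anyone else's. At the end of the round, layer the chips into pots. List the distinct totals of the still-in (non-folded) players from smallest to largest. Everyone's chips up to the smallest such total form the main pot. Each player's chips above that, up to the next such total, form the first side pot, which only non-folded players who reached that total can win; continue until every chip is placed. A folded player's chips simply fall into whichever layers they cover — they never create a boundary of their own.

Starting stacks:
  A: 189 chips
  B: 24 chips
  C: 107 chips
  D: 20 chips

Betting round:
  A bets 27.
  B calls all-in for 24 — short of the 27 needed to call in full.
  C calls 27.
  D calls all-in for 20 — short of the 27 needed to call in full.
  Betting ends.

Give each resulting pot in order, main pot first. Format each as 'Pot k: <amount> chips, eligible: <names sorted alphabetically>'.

Contributions: A=27, B=24, C=27, D=20
Pot levels (distinct totals of non-folded players): 20, 24, 27
Layer 1-20: 20 each from A, B, C, D = 20*4 = 80 chips; eligible A, B, C, D
Layer 21-24: 4 each from A, B, C = 4*3 = 12 chips; eligible A, B, C
Layer 25-27: 3 each from A, C = 3*2 = 6 chips; eligible A, C

Pot 1: 80 chips, eligible: A, B, C, D
Pot 2: 12 chips, eligible: A, B, C
Pot 3: 6 chips, eligible: A, C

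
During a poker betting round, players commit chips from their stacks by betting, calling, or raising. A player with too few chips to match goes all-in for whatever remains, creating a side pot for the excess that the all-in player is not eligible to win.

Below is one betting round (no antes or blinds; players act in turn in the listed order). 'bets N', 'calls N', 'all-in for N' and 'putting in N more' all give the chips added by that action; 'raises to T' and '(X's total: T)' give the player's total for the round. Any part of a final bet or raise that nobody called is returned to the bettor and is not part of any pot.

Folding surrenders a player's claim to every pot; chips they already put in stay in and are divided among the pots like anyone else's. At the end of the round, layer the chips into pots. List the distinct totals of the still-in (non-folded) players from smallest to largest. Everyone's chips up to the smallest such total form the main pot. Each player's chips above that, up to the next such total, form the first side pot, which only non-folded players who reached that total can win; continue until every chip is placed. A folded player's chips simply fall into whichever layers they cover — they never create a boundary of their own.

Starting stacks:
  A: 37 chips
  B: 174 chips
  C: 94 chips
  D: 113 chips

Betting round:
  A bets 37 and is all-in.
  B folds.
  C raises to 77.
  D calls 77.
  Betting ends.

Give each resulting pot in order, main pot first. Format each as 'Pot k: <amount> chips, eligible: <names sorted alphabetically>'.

Pot 1: 111 chips, eligible: A, C, D
Pot 2: 80 chips, eligible: C, D

Derivation:
Contributions: A=37, C=77, D=77
Folded: B
Pot levels (distinct totals of non-folded players): 37, 77
Layer 1-37: 37 each from A, C, D = 37*3 = 111 chips; eligible A, C, D
Layer 38-77: 40 each from C, D = 40*2 = 80 chips; eligible C, D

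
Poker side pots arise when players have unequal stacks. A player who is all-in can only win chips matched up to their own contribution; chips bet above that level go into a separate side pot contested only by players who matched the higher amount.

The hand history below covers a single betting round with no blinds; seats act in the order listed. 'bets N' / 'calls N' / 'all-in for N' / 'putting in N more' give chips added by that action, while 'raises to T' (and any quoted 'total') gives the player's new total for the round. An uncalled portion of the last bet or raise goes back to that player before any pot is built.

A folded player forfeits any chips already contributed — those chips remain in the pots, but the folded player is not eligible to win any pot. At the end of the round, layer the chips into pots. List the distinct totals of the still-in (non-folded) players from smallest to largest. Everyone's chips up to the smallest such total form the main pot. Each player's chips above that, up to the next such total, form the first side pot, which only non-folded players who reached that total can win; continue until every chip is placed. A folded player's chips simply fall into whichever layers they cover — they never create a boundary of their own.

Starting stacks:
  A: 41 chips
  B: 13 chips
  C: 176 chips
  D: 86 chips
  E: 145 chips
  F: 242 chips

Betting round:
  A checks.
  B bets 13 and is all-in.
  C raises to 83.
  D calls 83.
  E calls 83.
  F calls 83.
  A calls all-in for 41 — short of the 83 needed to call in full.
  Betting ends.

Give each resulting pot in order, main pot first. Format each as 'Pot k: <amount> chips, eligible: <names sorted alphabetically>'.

Contributions: A=41, B=13, C=83, D=83, E=83, F=83
Pot levels (distinct totals of non-folded players): 13, 41, 83
Layer 1-13: 13 each from A, B, C, D, E, F = 13*6 = 78 chips; eligible A, B, C, D, E, F
Layer 14-41: 28 each from A, C, D, E, F = 28*5 = 140 chips; eligible A, C, D, E, F
Layer 42-83: 42 each from C, D, E, F = 42*4 = 168 chips; eligible C, D, E, F

Pot 1: 78 chips, eligible: A, B, C, D, E, F
Pot 2: 140 chips, eligible: A, C, D, E, F
Pot 3: 168 chips, eligible: C, D, E, F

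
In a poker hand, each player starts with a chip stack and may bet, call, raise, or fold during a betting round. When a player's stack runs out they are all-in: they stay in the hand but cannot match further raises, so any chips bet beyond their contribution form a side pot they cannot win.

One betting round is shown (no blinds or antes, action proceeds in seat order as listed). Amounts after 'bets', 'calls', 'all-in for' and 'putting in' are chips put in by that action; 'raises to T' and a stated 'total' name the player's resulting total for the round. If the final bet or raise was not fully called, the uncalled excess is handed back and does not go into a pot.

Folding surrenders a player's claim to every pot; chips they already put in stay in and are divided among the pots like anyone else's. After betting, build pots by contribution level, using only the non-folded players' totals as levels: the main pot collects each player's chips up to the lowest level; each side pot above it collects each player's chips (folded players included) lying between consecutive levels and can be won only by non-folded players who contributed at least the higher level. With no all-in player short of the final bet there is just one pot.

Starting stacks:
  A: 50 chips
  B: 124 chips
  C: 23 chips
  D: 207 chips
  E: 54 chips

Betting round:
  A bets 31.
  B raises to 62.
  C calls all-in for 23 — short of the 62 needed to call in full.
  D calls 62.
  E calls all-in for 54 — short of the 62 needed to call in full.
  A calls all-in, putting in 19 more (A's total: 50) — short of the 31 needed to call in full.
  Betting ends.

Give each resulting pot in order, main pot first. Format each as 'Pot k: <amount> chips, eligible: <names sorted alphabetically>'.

Contributions: A=50, B=62, C=23, D=62, E=54
Pot levels (distinct totals of non-folded players): 23, 50, 54, 62
Layer 1-23: 23 each from A, B, C, D, E = 23*5 = 115 chips; eligible A, B, C, D, E
Layer 24-50: 27 each from A, B, D, E = 27*4 = 108 chips; eligible A, B, D, E
Layer 51-54: 4 each from B, D, E = 4*3 = 12 chips; eligible B, D, E
Layer 55-62: 8 each from B, D = 8*2 = 16 chips; eligible B, D

Pot 1: 115 chips, eligible: A, B, C, D, E
Pot 2: 108 chips, eligible: A, B, D, E
Pot 3: 12 chips, eligible: B, D, E
Pot 4: 16 chips, eligible: B, D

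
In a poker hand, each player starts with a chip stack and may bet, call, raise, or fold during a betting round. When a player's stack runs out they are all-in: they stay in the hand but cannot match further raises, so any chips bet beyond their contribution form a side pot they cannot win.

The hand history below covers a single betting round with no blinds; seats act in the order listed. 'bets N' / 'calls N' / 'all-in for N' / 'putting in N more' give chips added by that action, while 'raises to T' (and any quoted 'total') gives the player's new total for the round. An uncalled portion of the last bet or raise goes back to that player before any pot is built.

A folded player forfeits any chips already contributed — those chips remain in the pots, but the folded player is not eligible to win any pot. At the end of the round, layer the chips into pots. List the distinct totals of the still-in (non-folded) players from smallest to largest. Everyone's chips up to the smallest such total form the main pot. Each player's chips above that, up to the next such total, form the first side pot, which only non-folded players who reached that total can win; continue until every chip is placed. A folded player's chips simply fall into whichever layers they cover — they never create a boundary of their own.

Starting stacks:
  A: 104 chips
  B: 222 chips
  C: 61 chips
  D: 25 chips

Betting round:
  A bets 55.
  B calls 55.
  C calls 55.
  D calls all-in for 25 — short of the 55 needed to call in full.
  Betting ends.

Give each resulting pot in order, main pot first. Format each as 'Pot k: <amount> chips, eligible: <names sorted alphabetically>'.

Contributions: A=55, B=55, C=55, D=25
Pot levels (distinct totals of non-folded players): 25, 55
Layer 1-25: 25 each from A, B, C, D = 25*4 = 100 chips; eligible A, B, C, D
Layer 26-55: 30 each from A, B, C = 30*3 = 90 chips; eligible A, B, C

Pot 1: 100 chips, eligible: A, B, C, D
Pot 2: 90 chips, eligible: A, B, C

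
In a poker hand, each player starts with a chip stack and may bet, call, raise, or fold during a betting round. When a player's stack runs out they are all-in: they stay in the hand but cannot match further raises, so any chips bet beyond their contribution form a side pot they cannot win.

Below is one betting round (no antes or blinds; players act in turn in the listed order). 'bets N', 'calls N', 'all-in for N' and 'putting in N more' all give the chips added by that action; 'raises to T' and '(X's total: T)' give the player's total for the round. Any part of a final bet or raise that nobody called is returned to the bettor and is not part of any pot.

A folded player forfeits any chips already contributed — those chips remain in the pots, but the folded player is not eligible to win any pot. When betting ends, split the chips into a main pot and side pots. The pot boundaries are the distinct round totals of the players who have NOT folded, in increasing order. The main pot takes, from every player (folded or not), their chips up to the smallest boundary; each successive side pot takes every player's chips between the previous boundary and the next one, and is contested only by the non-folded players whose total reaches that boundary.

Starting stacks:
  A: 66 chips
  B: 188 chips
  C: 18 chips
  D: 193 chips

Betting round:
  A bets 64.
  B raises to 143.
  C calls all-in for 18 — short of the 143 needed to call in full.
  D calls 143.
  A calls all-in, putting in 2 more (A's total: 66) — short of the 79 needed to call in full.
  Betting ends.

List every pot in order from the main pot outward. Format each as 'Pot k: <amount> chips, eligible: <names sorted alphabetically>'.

Contributions: A=66, B=143, C=18, D=143
Pot levels (distinct totals of non-folded players): 18, 66, 143
Layer 1-18: 18 each from A, B, C, D = 18*4 = 72 chips; eligible A, B, C, D
Layer 19-66: 48 each from A, B, D = 48*3 = 144 chips; eligible A, B, D
Layer 67-143: 77 each from B, D = 77*2 = 154 chips; eligible B, D

Pot 1: 72 chips, eligible: A, B, C, D
Pot 2: 144 chips, eligible: A, B, D
Pot 3: 154 chips, eligible: B, D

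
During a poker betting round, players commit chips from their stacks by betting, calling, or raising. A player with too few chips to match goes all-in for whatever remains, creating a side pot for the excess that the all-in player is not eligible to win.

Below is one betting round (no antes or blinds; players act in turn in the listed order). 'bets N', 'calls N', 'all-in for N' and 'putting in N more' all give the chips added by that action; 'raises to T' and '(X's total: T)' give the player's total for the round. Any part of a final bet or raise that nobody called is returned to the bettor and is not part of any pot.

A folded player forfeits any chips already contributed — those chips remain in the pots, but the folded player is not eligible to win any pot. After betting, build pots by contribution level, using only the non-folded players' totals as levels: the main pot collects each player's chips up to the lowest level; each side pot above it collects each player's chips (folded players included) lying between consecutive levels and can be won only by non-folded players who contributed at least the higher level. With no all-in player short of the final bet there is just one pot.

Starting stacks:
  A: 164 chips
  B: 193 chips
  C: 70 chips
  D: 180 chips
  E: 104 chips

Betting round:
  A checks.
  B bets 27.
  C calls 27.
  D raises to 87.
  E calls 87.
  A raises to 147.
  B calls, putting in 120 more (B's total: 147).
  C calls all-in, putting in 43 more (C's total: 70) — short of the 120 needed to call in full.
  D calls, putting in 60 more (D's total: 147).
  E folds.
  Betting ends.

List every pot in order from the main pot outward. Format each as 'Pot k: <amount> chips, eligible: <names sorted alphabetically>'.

Pot 1: 350 chips, eligible: A, B, C, D
Pot 2: 248 chips, eligible: A, B, D

Derivation:
Contributions: A=147, B=147, C=70, D=147, E=87
Folded: E
Pot levels (distinct totals of non-folded players): 70, 147
Layer 1-70: 70 each from A, B, C, D, E = 70*5 = 350 chips; eligible A, B, C, D
Layer 71-147: A 77 + B 77 + D 77 + E 17 = 248 chips; eligible A, B, D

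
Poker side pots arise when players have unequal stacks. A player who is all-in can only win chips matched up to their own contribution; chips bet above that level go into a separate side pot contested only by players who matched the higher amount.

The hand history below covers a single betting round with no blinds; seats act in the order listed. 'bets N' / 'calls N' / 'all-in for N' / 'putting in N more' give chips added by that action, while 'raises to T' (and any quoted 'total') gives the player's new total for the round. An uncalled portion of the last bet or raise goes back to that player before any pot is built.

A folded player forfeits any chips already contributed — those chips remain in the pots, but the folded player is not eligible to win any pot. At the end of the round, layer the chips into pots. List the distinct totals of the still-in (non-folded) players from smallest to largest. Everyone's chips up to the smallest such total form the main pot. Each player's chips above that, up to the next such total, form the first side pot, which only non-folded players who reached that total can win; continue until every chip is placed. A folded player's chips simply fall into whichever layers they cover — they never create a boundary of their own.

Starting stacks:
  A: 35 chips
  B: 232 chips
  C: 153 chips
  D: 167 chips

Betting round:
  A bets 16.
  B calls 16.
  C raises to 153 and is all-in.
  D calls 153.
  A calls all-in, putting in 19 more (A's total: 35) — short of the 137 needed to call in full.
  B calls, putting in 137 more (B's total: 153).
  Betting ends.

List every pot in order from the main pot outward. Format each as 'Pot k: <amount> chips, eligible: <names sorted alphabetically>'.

Contributions: A=35, B=153, C=153, D=153
Pot levels (distinct totals of non-folded players): 35, 153
Layer 1-35: 35 each from A, B, C, D = 35*4 = 140 chips; eligible A, B, C, D
Layer 36-153: 118 each from B, C, D = 118*3 = 354 chips; eligible B, C, D

Pot 1: 140 chips, eligible: A, B, C, D
Pot 2: 354 chips, eligible: B, C, D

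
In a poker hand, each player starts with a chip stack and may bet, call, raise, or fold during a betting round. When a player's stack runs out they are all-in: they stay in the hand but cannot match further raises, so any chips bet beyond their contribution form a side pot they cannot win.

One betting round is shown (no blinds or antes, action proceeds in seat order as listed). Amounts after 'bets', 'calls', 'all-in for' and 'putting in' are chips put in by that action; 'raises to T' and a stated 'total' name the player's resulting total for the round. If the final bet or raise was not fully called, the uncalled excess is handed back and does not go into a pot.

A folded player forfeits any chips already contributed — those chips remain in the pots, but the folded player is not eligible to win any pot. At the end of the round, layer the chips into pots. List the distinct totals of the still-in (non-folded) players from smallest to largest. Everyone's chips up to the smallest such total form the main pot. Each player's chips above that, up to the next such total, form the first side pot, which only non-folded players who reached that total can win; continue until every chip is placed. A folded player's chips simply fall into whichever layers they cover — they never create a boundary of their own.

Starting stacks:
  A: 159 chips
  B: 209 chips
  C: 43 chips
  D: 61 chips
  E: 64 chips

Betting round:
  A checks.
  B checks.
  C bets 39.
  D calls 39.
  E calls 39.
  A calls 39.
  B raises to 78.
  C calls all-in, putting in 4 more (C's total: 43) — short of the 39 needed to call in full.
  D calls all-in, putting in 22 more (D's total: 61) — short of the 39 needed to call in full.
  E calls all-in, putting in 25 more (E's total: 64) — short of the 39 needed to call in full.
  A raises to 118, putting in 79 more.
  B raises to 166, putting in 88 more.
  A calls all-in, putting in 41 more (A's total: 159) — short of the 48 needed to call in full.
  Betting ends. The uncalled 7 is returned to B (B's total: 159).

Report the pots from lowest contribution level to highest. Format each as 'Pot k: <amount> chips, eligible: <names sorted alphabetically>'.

Pot 1: 215 chips, eligible: A, B, C, D, E
Pot 2: 72 chips, eligible: A, B, D, E
Pot 3: 9 chips, eligible: A, B, E
Pot 4: 190 chips, eligible: A, B

Derivation:
Contributions (after 7 returned to B): A=159, B=159, C=43, D=61, E=64
Pot levels (distinct totals of non-folded players): 43, 61, 64, 159
Layer 1-43: 43 each from A, B, C, D, E = 43*5 = 215 chips; eligible A, B, C, D, E
Layer 44-61: 18 each from A, B, D, E = 18*4 = 72 chips; eligible A, B, D, E
Layer 62-64: 3 each from A, B, E = 3*3 = 9 chips; eligible A, B, E
Layer 65-159: 95 each from A, B = 95*2 = 190 chips; eligible A, B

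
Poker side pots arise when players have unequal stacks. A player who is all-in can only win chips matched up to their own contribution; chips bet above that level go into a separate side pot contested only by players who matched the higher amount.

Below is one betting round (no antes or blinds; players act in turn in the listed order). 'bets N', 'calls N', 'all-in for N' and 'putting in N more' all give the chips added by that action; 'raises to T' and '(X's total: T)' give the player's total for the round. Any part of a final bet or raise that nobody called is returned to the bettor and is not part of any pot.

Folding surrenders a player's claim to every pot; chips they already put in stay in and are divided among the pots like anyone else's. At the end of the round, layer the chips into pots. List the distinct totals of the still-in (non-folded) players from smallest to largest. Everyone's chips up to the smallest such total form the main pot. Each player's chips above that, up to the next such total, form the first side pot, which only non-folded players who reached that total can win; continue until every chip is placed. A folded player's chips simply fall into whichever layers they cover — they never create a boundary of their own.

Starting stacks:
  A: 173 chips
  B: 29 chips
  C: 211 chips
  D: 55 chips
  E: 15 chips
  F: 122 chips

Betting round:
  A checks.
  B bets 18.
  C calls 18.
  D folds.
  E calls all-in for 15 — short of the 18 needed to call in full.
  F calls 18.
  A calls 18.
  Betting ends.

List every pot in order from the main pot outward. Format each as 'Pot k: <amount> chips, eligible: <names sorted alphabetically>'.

Contributions: A=18, B=18, C=18, E=15, F=18
Folded: D
Pot levels (distinct totals of non-folded players): 15, 18
Layer 1-15: 15 each from A, B, C, E, F = 15*5 = 75 chips; eligible A, B, C, E, F
Layer 16-18: 3 each from A, B, C, F = 3*4 = 12 chips; eligible A, B, C, F

Pot 1: 75 chips, eligible: A, B, C, E, F
Pot 2: 12 chips, eligible: A, B, C, F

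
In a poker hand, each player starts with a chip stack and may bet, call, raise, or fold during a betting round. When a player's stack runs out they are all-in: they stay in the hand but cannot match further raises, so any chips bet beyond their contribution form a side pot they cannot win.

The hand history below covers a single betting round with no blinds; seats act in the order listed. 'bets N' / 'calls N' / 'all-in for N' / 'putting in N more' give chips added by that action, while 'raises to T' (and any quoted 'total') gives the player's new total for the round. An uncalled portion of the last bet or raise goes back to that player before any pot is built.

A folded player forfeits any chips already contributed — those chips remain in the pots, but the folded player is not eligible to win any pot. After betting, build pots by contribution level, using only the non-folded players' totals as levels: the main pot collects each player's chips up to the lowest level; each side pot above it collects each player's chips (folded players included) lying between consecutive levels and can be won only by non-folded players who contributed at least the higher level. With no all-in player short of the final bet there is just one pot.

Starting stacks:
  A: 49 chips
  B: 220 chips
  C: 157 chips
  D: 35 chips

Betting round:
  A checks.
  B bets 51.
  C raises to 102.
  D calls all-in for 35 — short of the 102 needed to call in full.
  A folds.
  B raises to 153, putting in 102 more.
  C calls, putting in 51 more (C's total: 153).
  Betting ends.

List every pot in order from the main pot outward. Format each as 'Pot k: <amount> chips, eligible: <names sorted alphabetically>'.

Contributions: B=153, C=153, D=35
Folded: A
Pot levels (distinct totals of non-folded players): 35, 153
Layer 1-35: 35 each from B, C, D = 35*3 = 105 chips; eligible B, C, D
Layer 36-153: 118 each from B, C = 118*2 = 236 chips; eligible B, C

Pot 1: 105 chips, eligible: B, C, D
Pot 2: 236 chips, eligible: B, C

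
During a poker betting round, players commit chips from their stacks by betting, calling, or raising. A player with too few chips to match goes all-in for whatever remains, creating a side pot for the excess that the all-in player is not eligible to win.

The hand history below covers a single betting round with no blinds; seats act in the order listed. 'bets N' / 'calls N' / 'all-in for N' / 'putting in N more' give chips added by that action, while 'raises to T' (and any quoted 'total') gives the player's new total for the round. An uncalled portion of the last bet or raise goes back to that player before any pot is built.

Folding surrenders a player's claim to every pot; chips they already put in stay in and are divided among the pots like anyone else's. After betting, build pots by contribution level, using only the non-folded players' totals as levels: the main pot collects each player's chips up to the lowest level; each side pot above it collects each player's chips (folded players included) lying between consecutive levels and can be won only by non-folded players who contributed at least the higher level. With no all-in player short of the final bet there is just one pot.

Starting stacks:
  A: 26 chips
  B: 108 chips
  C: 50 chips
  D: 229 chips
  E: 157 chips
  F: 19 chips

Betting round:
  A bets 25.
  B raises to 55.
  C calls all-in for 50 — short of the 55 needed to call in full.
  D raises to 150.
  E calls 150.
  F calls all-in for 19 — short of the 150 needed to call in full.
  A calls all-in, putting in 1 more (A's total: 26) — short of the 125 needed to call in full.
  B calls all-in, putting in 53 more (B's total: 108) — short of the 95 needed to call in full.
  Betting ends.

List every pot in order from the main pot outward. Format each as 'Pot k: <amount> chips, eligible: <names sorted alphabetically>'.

Pot 1: 114 chips, eligible: A, B, C, D, E, F
Pot 2: 35 chips, eligible: A, B, C, D, E
Pot 3: 96 chips, eligible: B, C, D, E
Pot 4: 174 chips, eligible: B, D, E
Pot 5: 84 chips, eligible: D, E

Derivation:
Contributions: A=26, B=108, C=50, D=150, E=150, F=19
Pot levels (distinct totals of non-folded players): 19, 26, 50, 108, 150
Layer 1-19: 19 each from A, B, C, D, E, F = 19*6 = 114 chips; eligible A, B, C, D, E, F
Layer 20-26: 7 each from A, B, C, D, E = 7*5 = 35 chips; eligible A, B, C, D, E
Layer 27-50: 24 each from B, C, D, E = 24*4 = 96 chips; eligible B, C, D, E
Layer 51-108: 58 each from B, D, E = 58*3 = 174 chips; eligible B, D, E
Layer 109-150: 42 each from D, E = 42*2 = 84 chips; eligible D, E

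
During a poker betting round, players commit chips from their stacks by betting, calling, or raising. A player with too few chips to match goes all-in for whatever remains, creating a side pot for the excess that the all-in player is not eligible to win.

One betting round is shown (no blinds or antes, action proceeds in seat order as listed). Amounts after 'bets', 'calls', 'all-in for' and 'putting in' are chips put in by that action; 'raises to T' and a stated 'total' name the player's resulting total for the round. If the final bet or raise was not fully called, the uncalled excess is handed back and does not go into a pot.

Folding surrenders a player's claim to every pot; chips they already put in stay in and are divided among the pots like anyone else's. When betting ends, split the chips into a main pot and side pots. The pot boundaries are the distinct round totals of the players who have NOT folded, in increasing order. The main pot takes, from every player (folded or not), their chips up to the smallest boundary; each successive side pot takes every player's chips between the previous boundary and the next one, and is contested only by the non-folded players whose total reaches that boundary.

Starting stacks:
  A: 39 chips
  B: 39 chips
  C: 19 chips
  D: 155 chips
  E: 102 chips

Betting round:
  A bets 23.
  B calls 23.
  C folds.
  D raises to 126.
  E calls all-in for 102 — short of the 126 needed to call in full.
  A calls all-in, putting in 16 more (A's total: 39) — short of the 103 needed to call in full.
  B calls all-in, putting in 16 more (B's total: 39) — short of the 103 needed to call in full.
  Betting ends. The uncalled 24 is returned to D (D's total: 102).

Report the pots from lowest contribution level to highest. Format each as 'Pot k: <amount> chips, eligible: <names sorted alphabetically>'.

Contributions (after 24 returned to D): A=39, B=39, D=102, E=102
Folded: C
Pot levels (distinct totals of non-folded players): 39, 102
Layer 1-39: 39 each from A, B, D, E = 39*4 = 156 chips; eligible A, B, D, E
Layer 40-102: 63 each from D, E = 63*2 = 126 chips; eligible D, E

Pot 1: 156 chips, eligible: A, B, D, E
Pot 2: 126 chips, eligible: D, E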